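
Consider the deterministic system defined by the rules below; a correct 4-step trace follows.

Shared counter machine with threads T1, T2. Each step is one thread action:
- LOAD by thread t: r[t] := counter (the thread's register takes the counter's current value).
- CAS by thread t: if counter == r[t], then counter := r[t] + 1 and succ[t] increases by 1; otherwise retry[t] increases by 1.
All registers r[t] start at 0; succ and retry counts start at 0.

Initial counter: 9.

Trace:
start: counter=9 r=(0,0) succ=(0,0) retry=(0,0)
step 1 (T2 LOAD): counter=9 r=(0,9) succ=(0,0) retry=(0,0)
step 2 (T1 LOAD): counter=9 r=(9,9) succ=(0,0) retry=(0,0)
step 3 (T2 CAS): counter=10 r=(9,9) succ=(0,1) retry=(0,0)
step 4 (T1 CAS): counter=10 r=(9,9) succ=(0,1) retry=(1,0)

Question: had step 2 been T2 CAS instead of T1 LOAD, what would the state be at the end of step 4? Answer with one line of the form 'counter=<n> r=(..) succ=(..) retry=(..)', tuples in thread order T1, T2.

counter=10 r=(0,9) succ=(0,1) retry=(1,1)

(re-executing from step 2 with the substitution; state before step 2: counter=9 r=(0,9) succ=(0,0) retry=(0,0))
step 2 (T2 CAS): counter=10 r=(0,9) succ=(0,1) retry=(0,0)
step 3 (T2 CAS): counter=10 r=(0,9) succ=(0,1) retry=(0,1)
step 4 (T1 CAS): counter=10 r=(0,9) succ=(0,1) retry=(1,1)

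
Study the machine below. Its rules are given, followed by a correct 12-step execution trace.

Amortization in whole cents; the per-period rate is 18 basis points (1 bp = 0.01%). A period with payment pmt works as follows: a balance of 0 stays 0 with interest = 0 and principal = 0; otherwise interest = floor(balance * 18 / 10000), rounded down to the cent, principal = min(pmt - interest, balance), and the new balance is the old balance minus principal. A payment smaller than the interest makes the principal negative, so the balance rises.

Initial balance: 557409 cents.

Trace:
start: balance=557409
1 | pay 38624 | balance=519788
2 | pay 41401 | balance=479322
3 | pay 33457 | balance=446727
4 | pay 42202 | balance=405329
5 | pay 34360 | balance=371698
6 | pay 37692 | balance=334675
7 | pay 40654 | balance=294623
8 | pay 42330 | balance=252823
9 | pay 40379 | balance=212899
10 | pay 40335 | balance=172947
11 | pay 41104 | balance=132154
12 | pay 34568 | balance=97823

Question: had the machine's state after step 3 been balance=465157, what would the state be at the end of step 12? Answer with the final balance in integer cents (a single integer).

state after step 3 := balance=465157
4 | pay 42202 | balance=423792
5 | pay 34360 | balance=390194
6 | pay 37692 | balance=353204
7 | pay 40654 | balance=313185
8 | pay 42330 | balance=271418
9 | pay 40379 | balance=231527
10 | pay 40335 | balance=191608
11 | pay 41104 | balance=150848
12 | pay 34568 | balance=116551

116551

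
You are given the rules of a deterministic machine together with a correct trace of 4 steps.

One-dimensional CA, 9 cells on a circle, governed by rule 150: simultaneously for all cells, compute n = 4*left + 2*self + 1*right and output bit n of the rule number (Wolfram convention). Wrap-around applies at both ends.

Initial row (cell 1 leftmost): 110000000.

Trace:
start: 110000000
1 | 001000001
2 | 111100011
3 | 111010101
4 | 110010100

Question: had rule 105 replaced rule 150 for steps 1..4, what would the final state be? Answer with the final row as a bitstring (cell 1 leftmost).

(re-executing steps 1..4 under rule 105; state before step 1: 110000000)
1 | 110111110
2 | 111100011
3 | 000101010
4 | 110010100

110010100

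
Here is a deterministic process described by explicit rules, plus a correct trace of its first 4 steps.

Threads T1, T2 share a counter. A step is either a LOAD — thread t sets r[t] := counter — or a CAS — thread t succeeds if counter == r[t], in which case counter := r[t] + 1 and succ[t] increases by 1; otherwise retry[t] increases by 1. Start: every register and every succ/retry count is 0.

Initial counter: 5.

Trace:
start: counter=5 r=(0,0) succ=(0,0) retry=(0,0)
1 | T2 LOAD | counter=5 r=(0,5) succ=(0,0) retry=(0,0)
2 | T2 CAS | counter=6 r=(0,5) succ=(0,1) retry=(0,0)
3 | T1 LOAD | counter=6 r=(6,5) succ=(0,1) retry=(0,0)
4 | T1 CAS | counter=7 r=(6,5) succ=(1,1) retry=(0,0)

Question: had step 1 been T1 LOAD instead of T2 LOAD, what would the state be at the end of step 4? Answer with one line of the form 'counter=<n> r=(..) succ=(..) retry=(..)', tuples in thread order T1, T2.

(re-executing from step 1 with the substitution; state before step 1: counter=5 r=(0,0) succ=(0,0) retry=(0,0))
1 | T1 LOAD | counter=5 r=(5,0) succ=(0,0) retry=(0,0)
2 | T2 CAS | counter=5 r=(5,0) succ=(0,0) retry=(0,1)
3 | T1 LOAD | counter=5 r=(5,0) succ=(0,0) retry=(0,1)
4 | T1 CAS | counter=6 r=(5,0) succ=(1,0) retry=(0,1)

counter=6 r=(5,0) succ=(1,0) retry=(0,1)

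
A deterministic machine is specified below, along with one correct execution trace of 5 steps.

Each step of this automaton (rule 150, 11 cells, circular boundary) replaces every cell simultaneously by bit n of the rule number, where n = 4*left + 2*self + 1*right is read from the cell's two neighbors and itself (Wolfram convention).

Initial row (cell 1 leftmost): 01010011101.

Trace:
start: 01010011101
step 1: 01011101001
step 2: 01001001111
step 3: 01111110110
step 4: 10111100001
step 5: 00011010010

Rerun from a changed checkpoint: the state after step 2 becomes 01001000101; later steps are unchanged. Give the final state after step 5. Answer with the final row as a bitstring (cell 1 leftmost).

11010100011

state after step 2 := 01001000101
step 3: 01111101101
step 4: 00111000001
step 5: 11010100011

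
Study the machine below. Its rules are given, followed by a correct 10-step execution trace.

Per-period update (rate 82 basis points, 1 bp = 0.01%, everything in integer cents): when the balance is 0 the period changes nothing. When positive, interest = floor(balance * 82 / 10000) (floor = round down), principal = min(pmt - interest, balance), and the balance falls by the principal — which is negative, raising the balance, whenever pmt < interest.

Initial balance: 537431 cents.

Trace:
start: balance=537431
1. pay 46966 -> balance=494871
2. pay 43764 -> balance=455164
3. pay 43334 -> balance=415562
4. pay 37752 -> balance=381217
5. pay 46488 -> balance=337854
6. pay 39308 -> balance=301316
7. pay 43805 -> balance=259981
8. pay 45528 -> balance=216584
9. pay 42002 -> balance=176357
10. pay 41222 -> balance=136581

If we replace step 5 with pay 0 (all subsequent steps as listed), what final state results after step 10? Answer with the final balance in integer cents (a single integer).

(re-executing from step 5 with the substitution; state before step 5: balance=381217)
5. pay 0 -> balance=384342
6. pay 39308 -> balance=348185
7. pay 43805 -> balance=307235
8. pay 45528 -> balance=264226
9. pay 42002 -> balance=224390
10. pay 41222 -> balance=185007

185007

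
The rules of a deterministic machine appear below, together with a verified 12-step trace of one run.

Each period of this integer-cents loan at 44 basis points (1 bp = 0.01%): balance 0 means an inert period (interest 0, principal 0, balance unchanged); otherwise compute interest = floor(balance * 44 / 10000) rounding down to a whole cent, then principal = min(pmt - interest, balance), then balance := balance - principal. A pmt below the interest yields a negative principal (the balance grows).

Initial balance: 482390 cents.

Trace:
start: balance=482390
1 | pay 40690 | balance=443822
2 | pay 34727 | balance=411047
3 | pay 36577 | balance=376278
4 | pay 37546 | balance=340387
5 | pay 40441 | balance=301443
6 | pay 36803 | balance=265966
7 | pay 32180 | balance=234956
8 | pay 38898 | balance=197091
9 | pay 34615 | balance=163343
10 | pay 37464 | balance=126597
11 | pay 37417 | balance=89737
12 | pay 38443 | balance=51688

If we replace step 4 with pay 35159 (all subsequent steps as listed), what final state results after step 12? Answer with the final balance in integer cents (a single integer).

(re-executing from step 4 with the substitution; state before step 4: balance=376278)
4 | pay 35159 | balance=342774
5 | pay 40441 | balance=303841
6 | pay 36803 | balance=268374
7 | pay 32180 | balance=237374
8 | pay 38898 | balance=199520
9 | pay 34615 | balance=165782
10 | pay 37464 | balance=129047
11 | pay 37417 | balance=92197
12 | pay 38443 | balance=54159

54159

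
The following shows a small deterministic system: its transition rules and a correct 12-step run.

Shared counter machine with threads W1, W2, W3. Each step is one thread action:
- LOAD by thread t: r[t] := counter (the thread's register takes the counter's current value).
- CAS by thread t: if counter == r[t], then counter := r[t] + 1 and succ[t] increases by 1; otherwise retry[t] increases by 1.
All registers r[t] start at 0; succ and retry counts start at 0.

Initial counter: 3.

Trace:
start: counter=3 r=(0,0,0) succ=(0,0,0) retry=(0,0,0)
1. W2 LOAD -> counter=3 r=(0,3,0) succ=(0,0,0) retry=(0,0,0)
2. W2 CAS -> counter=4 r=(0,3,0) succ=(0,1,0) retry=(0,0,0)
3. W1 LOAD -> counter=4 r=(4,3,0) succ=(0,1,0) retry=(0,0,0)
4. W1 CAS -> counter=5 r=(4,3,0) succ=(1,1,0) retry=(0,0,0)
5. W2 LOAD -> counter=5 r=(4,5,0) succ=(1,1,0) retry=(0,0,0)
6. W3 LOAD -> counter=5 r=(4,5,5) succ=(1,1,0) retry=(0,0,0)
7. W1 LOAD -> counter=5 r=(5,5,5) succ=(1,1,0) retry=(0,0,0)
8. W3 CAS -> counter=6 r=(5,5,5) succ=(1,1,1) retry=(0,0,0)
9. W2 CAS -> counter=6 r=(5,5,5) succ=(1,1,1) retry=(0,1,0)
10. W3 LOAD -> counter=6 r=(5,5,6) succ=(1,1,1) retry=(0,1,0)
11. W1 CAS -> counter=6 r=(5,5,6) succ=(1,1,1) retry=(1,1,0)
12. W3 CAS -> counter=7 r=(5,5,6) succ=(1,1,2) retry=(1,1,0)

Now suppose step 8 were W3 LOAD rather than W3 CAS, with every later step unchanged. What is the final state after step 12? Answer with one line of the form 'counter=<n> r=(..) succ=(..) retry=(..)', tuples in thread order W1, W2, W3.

counter=7 r=(5,5,6) succ=(1,2,1) retry=(1,0,0)

(re-executing from step 8 with the substitution; state before step 8: counter=5 r=(5,5,5) succ=(1,1,0) retry=(0,0,0))
8. W3 LOAD -> counter=5 r=(5,5,5) succ=(1,1,0) retry=(0,0,0)
9. W2 CAS -> counter=6 r=(5,5,5) succ=(1,2,0) retry=(0,0,0)
10. W3 LOAD -> counter=6 r=(5,5,6) succ=(1,2,0) retry=(0,0,0)
11. W1 CAS -> counter=6 r=(5,5,6) succ=(1,2,0) retry=(1,0,0)
12. W3 CAS -> counter=7 r=(5,5,6) succ=(1,2,1) retry=(1,0,0)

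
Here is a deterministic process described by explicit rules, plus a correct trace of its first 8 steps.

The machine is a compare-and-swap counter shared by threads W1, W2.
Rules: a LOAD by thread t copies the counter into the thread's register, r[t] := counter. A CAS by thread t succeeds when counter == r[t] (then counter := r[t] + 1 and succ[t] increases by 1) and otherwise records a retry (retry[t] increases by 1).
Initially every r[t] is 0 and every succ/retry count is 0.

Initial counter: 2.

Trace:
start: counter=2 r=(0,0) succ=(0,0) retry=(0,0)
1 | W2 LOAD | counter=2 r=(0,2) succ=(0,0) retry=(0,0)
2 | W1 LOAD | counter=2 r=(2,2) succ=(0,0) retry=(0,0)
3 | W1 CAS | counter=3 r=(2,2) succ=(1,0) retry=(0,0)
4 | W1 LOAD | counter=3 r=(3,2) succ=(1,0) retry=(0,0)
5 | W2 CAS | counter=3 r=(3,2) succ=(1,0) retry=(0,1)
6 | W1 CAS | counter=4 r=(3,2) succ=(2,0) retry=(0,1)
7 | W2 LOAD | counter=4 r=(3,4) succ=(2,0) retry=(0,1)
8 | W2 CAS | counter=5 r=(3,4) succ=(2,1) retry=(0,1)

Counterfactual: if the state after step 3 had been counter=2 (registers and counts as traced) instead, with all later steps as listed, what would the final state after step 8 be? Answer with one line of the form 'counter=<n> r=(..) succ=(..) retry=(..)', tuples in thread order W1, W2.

state after step 3 := counter=2 r=(2,2) succ=(1,0) retry=(0,0)
4 | W1 LOAD | counter=2 r=(2,2) succ=(1,0) retry=(0,0)
5 | W2 CAS | counter=3 r=(2,2) succ=(1,1) retry=(0,0)
6 | W1 CAS | counter=3 r=(2,2) succ=(1,1) retry=(1,0)
7 | W2 LOAD | counter=3 r=(2,3) succ=(1,1) retry=(1,0)
8 | W2 CAS | counter=4 r=(2,3) succ=(1,2) retry=(1,0)

counter=4 r=(2,3) succ=(1,2) retry=(1,0)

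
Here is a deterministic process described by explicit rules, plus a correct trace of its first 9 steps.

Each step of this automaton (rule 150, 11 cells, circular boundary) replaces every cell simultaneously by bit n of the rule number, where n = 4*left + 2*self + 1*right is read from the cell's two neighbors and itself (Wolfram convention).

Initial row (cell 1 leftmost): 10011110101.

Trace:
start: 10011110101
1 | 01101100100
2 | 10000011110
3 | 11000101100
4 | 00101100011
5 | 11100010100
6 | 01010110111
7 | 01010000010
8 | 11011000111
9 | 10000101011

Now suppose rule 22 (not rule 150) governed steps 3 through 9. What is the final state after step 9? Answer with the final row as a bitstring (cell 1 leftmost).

(re-executing steps 3..9 under rule 22; state before step 3: 10000011110)
3 | 11000100000
4 | 00101110001
5 | 11100001011
6 | 00010011000
7 | 00111100100
8 | 01000011110
9 | 11100100001

11100100001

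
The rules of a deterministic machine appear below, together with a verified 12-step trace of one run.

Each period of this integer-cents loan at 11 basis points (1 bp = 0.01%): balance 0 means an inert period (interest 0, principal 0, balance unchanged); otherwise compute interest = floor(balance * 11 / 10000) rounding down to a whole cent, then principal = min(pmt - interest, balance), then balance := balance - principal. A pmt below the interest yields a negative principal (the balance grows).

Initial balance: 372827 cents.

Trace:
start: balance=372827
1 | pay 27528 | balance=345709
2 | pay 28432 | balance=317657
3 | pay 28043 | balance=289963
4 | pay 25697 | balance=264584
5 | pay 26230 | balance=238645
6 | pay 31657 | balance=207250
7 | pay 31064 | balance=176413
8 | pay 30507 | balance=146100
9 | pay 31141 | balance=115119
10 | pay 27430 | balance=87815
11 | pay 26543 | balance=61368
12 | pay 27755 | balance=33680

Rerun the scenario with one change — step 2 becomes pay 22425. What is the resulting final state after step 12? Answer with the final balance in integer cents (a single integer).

(re-executing from step 2 with the substitution; state before step 2: balance=345709)
2 | pay 22425 | balance=323664
3 | pay 28043 | balance=295977
4 | pay 25697 | balance=270605
5 | pay 26230 | balance=244672
6 | pay 31657 | balance=213284
7 | pay 31064 | balance=182454
8 | pay 30507 | balance=152147
9 | pay 31141 | balance=121173
10 | pay 27430 | balance=93876
11 | pay 26543 | balance=67436
12 | pay 27755 | balance=39755

39755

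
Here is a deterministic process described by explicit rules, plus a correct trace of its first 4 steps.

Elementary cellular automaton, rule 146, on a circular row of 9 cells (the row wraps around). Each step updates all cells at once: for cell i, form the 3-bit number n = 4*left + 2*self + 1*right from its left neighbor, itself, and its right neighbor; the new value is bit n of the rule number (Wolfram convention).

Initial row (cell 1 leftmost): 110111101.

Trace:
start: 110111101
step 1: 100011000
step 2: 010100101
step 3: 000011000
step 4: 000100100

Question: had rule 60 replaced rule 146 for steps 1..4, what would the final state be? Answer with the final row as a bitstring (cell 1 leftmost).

(re-executing steps 1..4 under rule 60; state before step 1: 110111101)
step 1: 001100011
step 2: 101010010
step 3: 111111011
step 4: 000000110

000000110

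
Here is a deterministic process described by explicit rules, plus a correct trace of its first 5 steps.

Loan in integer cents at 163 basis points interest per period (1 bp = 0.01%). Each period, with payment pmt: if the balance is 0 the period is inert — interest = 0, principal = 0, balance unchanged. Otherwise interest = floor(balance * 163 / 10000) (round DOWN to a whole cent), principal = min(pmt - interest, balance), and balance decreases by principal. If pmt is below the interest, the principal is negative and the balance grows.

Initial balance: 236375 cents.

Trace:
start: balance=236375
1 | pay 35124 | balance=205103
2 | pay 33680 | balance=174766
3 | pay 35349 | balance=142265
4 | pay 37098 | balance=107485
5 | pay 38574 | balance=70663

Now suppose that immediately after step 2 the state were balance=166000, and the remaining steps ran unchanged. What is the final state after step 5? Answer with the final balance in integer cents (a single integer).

state after step 2 := balance=166000
3 | pay 35349 | balance=133356
4 | pay 37098 | balance=98431
5 | pay 38574 | balance=61461

61461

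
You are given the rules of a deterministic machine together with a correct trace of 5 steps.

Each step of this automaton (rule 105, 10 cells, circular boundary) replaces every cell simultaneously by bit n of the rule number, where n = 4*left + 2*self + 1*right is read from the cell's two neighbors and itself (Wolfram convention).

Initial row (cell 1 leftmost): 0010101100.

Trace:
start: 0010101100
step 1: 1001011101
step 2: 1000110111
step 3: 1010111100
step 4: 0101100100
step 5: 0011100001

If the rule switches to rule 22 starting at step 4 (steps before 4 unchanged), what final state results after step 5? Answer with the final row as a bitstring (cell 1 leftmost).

0011000100

(re-executing steps 4..5 under rule 22; state before step 4: 1010111100)
step 4: 1010000011
step 5: 0011000100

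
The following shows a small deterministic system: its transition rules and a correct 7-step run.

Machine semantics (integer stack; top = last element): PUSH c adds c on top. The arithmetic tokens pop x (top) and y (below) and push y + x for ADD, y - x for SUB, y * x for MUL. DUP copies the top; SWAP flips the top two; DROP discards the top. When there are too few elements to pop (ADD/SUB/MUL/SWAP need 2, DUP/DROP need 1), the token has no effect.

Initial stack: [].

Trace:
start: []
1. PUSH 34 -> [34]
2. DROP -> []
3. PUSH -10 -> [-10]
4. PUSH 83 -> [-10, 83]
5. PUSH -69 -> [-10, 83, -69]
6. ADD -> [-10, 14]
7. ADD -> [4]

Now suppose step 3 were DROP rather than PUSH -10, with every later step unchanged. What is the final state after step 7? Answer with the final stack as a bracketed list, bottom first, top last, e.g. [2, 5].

[14]

(re-executing from step 3 with the substitution; state before step 3: [])
3. DROP -> []
4. PUSH 83 -> [83]
5. PUSH -69 -> [83, -69]
6. ADD -> [14]
7. ADD -> [14]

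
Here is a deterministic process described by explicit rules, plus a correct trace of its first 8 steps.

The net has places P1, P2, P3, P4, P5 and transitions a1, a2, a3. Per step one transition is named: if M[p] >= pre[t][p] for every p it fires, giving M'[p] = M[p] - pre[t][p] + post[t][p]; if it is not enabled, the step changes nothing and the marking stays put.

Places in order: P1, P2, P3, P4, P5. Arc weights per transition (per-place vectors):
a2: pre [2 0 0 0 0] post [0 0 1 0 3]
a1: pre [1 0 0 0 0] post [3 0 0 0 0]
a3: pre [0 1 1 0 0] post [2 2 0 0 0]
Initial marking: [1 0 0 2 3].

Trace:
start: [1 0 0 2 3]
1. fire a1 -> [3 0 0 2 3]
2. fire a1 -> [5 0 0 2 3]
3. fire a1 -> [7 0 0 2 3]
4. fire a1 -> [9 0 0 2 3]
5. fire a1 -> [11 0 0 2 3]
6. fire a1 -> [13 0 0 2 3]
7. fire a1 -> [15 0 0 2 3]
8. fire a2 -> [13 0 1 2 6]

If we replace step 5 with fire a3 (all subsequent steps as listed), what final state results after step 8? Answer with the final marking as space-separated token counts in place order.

11 0 1 2 6

(re-executing from step 5 with the substitution; state before step 5: [9 0 0 2 3])
5. fire a3 -> [9 0 0 2 3]
6. fire a1 -> [11 0 0 2 3]
7. fire a1 -> [13 0 0 2 3]
8. fire a2 -> [11 0 1 2 6]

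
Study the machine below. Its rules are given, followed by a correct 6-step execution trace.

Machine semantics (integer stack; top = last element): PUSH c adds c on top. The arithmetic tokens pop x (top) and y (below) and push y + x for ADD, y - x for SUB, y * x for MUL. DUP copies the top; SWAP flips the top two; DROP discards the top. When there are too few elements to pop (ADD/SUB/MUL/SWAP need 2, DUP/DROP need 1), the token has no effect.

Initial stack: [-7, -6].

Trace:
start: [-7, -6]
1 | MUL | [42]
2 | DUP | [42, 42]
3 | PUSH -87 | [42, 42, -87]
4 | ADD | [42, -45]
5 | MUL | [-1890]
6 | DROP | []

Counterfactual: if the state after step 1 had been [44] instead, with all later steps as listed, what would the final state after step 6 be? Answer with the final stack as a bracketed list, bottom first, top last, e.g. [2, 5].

state after step 1 := [44]
2 | DUP | [44, 44]
3 | PUSH -87 | [44, 44, -87]
4 | ADD | [44, -43]
5 | MUL | [-1892]
6 | DROP | []

[]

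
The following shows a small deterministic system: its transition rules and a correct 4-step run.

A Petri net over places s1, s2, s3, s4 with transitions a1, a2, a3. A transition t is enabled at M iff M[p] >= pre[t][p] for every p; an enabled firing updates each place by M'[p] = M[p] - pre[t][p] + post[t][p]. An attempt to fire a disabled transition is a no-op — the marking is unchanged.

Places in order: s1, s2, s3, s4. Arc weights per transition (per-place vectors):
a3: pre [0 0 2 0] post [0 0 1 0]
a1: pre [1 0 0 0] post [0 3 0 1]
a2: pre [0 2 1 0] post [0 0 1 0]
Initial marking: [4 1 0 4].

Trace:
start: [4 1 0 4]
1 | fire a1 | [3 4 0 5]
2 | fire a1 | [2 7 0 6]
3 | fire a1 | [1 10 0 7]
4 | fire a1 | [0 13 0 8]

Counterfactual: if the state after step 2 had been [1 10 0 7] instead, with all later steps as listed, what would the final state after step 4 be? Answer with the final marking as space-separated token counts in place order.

0 13 0 8

state after step 2 := [1 10 0 7]
3 | fire a1 | [0 13 0 8]
4 | fire a1 | [0 13 0 8]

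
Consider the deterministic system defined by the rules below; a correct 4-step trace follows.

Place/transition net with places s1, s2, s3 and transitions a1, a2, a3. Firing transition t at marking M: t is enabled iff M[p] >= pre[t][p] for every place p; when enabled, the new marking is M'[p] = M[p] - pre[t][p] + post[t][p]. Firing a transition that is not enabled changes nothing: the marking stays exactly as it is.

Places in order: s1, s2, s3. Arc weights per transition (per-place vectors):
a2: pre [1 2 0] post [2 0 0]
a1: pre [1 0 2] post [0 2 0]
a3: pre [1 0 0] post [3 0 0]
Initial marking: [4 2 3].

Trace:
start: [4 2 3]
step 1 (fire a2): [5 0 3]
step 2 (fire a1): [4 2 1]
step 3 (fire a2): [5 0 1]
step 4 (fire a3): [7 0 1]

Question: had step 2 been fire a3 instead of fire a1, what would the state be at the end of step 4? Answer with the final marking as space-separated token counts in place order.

(re-executing from step 2 with the substitution; state before step 2: [5 0 3])
step 2 (fire a3): [7 0 3]
step 3 (fire a2): [7 0 3]
step 4 (fire a3): [9 0 3]

9 0 3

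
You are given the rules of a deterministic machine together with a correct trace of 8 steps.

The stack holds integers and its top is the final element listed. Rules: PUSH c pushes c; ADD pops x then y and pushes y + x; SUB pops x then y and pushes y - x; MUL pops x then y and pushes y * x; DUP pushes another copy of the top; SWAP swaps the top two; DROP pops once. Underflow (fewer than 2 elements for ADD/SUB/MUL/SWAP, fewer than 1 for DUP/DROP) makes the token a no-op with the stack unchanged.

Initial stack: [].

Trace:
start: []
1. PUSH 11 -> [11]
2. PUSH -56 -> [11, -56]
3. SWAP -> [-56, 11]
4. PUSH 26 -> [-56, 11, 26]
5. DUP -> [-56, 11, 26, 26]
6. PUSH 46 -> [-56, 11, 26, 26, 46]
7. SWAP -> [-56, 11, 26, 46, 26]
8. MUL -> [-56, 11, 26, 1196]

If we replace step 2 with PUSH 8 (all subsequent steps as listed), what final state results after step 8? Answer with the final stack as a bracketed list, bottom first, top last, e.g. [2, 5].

[8, 11, 26, 1196]

(re-executing from step 2 with the substitution; state before step 2: [11])
2. PUSH 8 -> [11, 8]
3. SWAP -> [8, 11]
4. PUSH 26 -> [8, 11, 26]
5. DUP -> [8, 11, 26, 26]
6. PUSH 46 -> [8, 11, 26, 26, 46]
7. SWAP -> [8, 11, 26, 46, 26]
8. MUL -> [8, 11, 26, 1196]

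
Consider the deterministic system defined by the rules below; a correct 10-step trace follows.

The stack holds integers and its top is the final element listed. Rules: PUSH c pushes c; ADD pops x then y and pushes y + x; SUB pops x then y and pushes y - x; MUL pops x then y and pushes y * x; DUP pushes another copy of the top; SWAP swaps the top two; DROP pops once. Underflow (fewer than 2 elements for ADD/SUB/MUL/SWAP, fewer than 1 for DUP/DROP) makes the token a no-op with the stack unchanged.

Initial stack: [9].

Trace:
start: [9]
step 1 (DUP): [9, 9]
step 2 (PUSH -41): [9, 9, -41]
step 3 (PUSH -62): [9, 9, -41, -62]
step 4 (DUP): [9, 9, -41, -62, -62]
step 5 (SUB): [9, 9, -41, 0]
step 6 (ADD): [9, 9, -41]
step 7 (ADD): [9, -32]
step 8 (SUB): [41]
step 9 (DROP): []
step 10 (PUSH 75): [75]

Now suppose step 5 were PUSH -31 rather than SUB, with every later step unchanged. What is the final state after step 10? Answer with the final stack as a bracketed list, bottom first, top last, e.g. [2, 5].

(re-executing from step 5 with the substitution; state before step 5: [9, 9, -41, -62, -62])
step 5 (PUSH -31): [9, 9, -41, -62, -62, -31]
step 6 (ADD): [9, 9, -41, -62, -93]
step 7 (ADD): [9, 9, -41, -155]
step 8 (SUB): [9, 9, 114]
step 9 (DROP): [9, 9]
step 10 (PUSH 75): [9, 9, 75]

[9, 9, 75]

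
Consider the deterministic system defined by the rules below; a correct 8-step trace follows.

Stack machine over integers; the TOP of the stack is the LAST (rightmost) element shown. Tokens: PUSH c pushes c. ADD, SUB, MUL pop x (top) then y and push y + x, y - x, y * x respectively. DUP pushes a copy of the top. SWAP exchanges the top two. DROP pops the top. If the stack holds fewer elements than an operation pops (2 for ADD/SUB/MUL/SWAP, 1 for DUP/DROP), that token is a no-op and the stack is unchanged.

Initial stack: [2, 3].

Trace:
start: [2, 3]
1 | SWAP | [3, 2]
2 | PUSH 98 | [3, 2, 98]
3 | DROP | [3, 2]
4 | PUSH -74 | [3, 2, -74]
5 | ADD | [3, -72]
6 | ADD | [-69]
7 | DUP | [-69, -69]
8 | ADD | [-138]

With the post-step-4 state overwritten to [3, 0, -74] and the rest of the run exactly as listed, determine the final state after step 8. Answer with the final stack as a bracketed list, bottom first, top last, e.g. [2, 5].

[-142]

state after step 4 := [3, 0, -74]
5 | ADD | [3, -74]
6 | ADD | [-71]
7 | DUP | [-71, -71]
8 | ADD | [-142]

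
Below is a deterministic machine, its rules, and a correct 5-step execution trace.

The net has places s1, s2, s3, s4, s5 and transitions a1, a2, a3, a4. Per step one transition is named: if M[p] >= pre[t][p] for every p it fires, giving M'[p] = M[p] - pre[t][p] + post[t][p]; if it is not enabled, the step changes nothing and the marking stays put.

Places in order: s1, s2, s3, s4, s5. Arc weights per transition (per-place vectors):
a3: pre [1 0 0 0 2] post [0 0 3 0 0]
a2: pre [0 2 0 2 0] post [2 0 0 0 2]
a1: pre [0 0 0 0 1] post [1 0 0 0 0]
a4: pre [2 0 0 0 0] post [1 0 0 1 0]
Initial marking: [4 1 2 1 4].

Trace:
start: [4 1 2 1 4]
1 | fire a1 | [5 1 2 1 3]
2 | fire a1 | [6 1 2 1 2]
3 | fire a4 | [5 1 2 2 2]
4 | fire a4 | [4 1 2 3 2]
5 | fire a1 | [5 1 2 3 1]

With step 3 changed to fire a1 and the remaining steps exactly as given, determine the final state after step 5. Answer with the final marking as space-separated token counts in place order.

(re-executing from step 3 with the substitution; state before step 3: [6 1 2 1 2])
3 | fire a1 | [7 1 2 1 1]
4 | fire a4 | [6 1 2 2 1]
5 | fire a1 | [7 1 2 2 0]

7 1 2 2 0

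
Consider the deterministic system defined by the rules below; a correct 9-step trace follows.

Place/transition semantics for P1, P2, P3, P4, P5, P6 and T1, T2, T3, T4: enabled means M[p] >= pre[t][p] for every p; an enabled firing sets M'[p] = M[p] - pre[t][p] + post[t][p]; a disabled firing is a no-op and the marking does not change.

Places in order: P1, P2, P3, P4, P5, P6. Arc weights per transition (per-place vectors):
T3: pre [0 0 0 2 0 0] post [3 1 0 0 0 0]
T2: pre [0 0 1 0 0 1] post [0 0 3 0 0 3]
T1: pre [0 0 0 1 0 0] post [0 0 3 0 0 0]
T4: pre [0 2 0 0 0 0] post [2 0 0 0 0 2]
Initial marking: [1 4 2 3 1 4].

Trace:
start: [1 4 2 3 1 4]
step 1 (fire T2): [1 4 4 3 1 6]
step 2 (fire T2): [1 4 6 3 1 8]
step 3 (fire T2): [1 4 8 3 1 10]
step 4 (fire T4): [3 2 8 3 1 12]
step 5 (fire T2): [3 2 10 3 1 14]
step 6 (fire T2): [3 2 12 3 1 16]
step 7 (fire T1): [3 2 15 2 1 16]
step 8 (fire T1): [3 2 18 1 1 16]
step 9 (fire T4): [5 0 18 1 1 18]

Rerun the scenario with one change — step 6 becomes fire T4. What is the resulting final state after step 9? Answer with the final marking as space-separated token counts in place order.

(re-executing from step 6 with the substitution; state before step 6: [3 2 10 3 1 14])
step 6 (fire T4): [5 0 10 3 1 16]
step 7 (fire T1): [5 0 13 2 1 16]
step 8 (fire T1): [5 0 16 1 1 16]
step 9 (fire T4): [5 0 16 1 1 16]

5 0 16 1 1 16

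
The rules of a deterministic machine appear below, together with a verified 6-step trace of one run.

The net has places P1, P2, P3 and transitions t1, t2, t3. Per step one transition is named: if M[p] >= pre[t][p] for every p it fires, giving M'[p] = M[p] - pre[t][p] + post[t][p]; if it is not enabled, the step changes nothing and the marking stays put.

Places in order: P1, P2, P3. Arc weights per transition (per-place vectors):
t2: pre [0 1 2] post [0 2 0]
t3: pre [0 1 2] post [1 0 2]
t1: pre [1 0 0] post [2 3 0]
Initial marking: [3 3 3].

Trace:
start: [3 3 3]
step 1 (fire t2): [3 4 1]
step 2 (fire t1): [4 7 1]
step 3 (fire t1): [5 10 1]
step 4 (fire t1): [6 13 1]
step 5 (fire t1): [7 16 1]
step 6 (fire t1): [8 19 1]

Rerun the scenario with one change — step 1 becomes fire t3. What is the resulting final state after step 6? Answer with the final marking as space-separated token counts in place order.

(re-executing from step 1 with the substitution; state before step 1: [3 3 3])
step 1 (fire t3): [4 2 3]
step 2 (fire t1): [5 5 3]
step 3 (fire t1): [6 8 3]
step 4 (fire t1): [7 11 3]
step 5 (fire t1): [8 14 3]
step 6 (fire t1): [9 17 3]

9 17 3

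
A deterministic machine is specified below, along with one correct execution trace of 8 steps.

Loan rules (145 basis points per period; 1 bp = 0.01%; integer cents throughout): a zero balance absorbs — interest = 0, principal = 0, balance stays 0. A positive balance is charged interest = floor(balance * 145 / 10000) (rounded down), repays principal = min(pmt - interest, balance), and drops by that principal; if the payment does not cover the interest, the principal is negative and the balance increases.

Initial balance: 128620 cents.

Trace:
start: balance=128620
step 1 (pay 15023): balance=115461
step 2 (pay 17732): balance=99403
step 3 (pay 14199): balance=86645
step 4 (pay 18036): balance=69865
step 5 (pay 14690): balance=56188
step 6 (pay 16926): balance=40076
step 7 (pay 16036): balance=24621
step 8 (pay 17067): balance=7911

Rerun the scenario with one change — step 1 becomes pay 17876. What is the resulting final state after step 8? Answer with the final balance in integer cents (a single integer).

(re-executing from step 1 with the substitution; state before step 1: balance=128620)
step 1 (pay 17876): balance=112608
step 2 (pay 17732): balance=96508
step 3 (pay 14199): balance=83708
step 4 (pay 18036): balance=66885
step 5 (pay 14690): balance=53164
step 6 (pay 16926): balance=37008
step 7 (pay 16036): balance=21508
step 8 (pay 17067): balance=4752

4752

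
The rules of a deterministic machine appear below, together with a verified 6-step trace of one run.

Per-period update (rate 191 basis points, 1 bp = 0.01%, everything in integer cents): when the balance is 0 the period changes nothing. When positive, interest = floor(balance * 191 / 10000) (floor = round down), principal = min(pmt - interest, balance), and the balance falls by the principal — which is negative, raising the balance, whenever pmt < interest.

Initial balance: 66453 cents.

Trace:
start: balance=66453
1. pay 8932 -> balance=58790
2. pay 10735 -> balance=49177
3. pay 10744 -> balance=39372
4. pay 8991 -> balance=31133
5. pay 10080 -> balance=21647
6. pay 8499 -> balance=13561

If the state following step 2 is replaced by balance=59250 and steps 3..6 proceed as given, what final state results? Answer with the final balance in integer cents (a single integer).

state after step 2 := balance=59250
3. pay 10744 -> balance=49637
4. pay 8991 -> balance=41594
5. pay 10080 -> balance=32308
6. pay 8499 -> balance=24426

24426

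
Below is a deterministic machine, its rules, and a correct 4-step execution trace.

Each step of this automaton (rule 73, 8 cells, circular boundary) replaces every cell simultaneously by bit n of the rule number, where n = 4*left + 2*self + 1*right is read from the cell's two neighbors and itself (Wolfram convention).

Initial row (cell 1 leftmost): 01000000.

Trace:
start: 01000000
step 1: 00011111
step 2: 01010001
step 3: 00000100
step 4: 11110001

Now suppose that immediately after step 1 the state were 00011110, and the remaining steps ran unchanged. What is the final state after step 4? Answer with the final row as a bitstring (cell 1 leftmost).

state after step 1 := 00011110
step 2: 11010010
step 3: 11000000
step 4: 11011110

11011110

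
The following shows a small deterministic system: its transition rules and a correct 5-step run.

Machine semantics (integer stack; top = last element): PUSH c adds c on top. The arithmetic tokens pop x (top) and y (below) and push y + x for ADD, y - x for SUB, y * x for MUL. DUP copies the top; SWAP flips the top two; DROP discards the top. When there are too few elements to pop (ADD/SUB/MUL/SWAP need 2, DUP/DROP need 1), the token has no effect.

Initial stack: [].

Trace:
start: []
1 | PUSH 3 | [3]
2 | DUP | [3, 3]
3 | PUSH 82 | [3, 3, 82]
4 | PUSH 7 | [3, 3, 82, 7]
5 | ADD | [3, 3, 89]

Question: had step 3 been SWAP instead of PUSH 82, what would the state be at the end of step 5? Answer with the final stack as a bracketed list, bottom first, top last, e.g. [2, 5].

(re-executing from step 3 with the substitution; state before step 3: [3, 3])
3 | SWAP | [3, 3]
4 | PUSH 7 | [3, 3, 7]
5 | ADD | [3, 10]

[3, 10]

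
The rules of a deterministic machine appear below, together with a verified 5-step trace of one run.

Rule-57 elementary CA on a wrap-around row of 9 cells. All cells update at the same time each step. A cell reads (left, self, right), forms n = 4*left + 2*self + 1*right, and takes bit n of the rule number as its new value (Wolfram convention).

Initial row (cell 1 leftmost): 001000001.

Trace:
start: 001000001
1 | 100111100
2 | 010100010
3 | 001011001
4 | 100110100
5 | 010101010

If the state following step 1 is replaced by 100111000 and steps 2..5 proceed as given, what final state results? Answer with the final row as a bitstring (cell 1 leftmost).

010010101

state after step 1 := 100111000
2 | 010100110
3 | 001010101
4 | 100101010
5 | 010010101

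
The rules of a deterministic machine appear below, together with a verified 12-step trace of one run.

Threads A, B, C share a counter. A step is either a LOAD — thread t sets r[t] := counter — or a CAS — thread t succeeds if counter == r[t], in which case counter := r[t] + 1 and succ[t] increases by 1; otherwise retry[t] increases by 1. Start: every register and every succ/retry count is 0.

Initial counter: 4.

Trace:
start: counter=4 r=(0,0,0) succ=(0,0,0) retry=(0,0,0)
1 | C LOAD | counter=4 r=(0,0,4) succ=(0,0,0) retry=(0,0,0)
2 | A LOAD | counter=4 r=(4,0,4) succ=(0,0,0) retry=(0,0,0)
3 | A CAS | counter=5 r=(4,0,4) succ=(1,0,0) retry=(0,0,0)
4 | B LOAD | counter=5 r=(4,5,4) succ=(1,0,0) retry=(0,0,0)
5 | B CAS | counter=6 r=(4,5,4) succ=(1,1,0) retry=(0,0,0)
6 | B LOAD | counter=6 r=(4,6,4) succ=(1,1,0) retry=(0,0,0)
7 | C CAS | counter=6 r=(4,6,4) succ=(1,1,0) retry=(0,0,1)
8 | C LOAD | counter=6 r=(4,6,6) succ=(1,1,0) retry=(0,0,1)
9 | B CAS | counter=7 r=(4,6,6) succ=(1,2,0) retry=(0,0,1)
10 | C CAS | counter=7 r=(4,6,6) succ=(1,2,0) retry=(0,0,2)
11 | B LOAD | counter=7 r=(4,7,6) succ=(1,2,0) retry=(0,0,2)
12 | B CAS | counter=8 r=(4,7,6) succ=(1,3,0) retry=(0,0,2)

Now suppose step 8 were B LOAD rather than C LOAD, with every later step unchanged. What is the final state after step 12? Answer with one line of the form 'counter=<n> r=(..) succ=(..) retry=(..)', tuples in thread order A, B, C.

counter=8 r=(4,7,4) succ=(1,3,0) retry=(0,0,2)

(re-executing from step 8 with the substitution; state before step 8: counter=6 r=(4,6,4) succ=(1,1,0) retry=(0,0,1))
8 | B LOAD | counter=6 r=(4,6,4) succ=(1,1,0) retry=(0,0,1)
9 | B CAS | counter=7 r=(4,6,4) succ=(1,2,0) retry=(0,0,1)
10 | C CAS | counter=7 r=(4,6,4) succ=(1,2,0) retry=(0,0,2)
11 | B LOAD | counter=7 r=(4,7,4) succ=(1,2,0) retry=(0,0,2)
12 | B CAS | counter=8 r=(4,7,4) succ=(1,3,0) retry=(0,0,2)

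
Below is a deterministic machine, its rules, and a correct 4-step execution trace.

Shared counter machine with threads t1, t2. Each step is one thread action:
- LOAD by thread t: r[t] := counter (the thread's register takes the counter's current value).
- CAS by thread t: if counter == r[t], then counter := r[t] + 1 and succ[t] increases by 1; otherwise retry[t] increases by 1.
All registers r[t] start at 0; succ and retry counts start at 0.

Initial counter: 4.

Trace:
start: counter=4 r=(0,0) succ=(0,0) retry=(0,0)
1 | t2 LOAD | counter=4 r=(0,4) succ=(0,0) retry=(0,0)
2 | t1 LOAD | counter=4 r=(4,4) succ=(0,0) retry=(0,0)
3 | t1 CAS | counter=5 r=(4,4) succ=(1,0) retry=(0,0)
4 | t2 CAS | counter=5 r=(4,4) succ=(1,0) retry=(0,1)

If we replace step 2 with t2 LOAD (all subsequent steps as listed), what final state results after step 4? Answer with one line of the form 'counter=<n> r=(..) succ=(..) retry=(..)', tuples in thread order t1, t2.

counter=5 r=(0,4) succ=(0,1) retry=(1,0)

(re-executing from step 2 with the substitution; state before step 2: counter=4 r=(0,4) succ=(0,0) retry=(0,0))
2 | t2 LOAD | counter=4 r=(0,4) succ=(0,0) retry=(0,0)
3 | t1 CAS | counter=4 r=(0,4) succ=(0,0) retry=(1,0)
4 | t2 CAS | counter=5 r=(0,4) succ=(0,1) retry=(1,0)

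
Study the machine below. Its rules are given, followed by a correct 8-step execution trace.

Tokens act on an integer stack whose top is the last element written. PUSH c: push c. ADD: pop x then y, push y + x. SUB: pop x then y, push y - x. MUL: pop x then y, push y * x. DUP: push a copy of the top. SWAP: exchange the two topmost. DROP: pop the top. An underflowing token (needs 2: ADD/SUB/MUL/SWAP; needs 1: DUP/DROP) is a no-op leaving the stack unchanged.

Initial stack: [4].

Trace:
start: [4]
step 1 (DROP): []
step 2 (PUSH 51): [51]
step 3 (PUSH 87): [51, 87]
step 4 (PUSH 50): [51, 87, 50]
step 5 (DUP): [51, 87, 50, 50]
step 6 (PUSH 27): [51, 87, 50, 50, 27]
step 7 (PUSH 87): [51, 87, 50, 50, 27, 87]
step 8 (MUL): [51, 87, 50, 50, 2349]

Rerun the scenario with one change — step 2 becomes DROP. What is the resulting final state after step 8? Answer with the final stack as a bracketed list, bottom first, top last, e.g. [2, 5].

[87, 50, 50, 2349]

(re-executing from step 2 with the substitution; state before step 2: [])
step 2 (DROP): []
step 3 (PUSH 87): [87]
step 4 (PUSH 50): [87, 50]
step 5 (DUP): [87, 50, 50]
step 6 (PUSH 27): [87, 50, 50, 27]
step 7 (PUSH 87): [87, 50, 50, 27, 87]
step 8 (MUL): [87, 50, 50, 2349]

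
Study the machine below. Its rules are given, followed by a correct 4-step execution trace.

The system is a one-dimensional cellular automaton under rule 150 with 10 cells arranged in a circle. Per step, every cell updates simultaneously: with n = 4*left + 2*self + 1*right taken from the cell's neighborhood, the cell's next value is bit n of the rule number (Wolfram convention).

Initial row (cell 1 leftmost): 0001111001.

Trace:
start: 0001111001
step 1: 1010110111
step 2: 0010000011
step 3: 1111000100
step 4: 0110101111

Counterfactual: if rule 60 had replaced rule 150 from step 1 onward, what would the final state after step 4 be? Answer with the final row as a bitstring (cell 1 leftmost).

(re-executing steps 1..4 under rule 60; state before step 1: 0001111001)
step 1: 1001000101
step 2: 0101100111
step 3: 1111010100
step 4: 1000111110

1000111110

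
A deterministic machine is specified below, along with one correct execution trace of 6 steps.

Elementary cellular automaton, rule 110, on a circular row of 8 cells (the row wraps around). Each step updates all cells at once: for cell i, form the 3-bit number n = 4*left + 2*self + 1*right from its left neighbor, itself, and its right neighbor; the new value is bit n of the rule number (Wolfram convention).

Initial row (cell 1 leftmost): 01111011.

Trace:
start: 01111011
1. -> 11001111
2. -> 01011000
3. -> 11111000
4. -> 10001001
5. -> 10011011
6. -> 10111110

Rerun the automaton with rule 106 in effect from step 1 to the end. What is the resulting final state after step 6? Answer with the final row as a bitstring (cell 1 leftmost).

(re-executing steps 1..6 under rule 106; state before step 1: 01111011)
1. -> 11001111
2. -> 01011000
3. -> 10111000
4. -> 01101001
5. -> 11110010
6. -> 10010101

10010101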